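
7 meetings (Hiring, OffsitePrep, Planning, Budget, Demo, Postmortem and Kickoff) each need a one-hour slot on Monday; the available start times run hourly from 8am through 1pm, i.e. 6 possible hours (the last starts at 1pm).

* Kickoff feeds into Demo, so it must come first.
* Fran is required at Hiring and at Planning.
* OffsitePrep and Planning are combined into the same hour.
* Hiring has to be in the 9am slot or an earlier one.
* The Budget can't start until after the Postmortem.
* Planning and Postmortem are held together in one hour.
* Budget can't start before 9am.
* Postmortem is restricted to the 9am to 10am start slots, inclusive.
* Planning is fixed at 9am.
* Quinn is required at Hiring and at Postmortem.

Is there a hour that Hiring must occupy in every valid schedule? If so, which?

Hiring's window is 8am–9am.
Planning is fixed at 9am, and Hiring can't share a hour with Planning.
So Hiring must be 8am.

8am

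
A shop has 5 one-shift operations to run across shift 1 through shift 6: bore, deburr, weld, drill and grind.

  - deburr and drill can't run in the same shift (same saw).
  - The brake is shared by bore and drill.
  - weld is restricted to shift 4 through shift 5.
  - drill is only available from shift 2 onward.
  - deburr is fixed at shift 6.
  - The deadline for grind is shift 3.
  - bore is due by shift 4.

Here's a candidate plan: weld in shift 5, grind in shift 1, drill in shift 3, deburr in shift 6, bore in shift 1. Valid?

Yes

drill is only available from shift 2 onward — holds.
The brake is shared by bore and drill — holds.
The deadline for grind is shift 3 — holds.
deburr is fixed at shift 6 — holds.
deburr and drill can't run in the same shift (same saw) — holds.
bore is due by shift 4 — holds.
weld is restricted to shift 4 through shift 5 — holds.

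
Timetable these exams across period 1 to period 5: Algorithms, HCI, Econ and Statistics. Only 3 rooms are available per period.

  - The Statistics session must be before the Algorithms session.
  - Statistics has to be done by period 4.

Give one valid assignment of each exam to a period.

Econ=period 1, Statistics=period 1, Algorithms=period 2, HCI=period 1

Checking: Statistics(period 1) before Algorithms(period 2); Statistics=period 1 in [period 1,period 4]; max 3 per period (cap 3).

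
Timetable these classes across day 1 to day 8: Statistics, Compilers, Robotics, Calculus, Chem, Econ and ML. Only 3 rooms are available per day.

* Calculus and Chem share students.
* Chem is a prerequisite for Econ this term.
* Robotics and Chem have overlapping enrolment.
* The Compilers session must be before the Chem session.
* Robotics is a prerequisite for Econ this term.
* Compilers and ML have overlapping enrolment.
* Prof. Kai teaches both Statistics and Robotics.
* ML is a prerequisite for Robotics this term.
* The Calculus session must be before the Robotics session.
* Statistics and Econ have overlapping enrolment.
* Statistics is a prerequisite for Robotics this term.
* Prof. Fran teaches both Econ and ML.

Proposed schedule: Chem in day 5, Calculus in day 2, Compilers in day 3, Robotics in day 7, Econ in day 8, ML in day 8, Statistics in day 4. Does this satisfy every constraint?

Invalid. Prof. Fran teaches both Econ and ML.

Chem is a prerequisite for Econ this term — holds.
ML is a prerequisite for Robotics this term — violated.
The Compilers session must be before the Chem session — holds.
Prof. Fran teaches both Econ and ML — violated.
Statistics is a prerequisite for Robotics this term — holds.
Compilers and ML have overlapping enrolment — holds.
Statistics and Econ have overlapping enrolment — holds.
Calculus and Chem share students — holds.
The Calculus session must be before the Robotics session — holds.
Robotics is a prerequisite for Econ this term — holds.
Only 3 rooms are available per day — holds.
Prof. Kai teaches both Statistics and Robotics — holds.
Robotics and Chem have overlapping enrolment — holds.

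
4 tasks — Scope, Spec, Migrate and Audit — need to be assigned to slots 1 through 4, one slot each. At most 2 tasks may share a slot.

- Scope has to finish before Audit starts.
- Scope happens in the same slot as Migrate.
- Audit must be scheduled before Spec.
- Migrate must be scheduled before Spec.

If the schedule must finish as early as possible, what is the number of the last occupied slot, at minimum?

The precedence chain requires at least 3 distinct slots.
With at most 2 per slot and 4 tasks, at least 2 slots are needed.
3 works (last occupied slot: 3): for example Migrate in 1, Audit in 2, Scope in 1, Spec in 3.

3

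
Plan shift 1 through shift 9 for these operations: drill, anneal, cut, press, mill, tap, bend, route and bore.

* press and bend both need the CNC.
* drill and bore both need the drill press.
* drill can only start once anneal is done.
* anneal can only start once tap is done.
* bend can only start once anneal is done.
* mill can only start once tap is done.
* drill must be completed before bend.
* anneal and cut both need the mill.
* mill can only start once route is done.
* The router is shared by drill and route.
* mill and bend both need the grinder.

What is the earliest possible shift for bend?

shift 4

Precedence pushes bend to at least shift 4.
bend at shift 4 is achievable: press -> shift 1, bend -> shift 4, tap -> shift 1, mill -> shift 2, bore -> shift 1, anneal -> shift 2, cut -> shift 1, drill -> shift 3, route -> shift 1.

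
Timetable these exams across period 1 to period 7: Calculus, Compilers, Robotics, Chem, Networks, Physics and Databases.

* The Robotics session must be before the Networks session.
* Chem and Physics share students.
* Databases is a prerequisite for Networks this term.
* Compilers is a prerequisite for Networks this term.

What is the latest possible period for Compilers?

period 6

Downstream work caps Compilers at period 6.
Compilers at period 6 is achievable: Compilers in period 6; Robotics in period 1; Databases in period 1; Chem in period 1; Physics in period 2; Networks in period 7; Calculus in period 1.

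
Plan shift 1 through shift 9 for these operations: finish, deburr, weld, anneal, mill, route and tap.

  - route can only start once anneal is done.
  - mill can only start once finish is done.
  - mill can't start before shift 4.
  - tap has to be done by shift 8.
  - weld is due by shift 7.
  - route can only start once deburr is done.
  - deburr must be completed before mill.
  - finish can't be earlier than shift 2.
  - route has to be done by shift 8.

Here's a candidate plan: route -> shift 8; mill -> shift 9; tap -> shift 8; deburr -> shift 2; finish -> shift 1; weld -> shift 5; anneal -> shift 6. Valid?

Invalid. finish can't be earlier than shift 2.

finish can't be earlier than shift 2 — violated.
mill can't start before shift 4 — holds.
route can only start once deburr is done — holds.
route has to be done by shift 8 — holds.
tap has to be done by shift 8 — holds.
weld is due by shift 7 — holds.
route can only start once anneal is done — holds.
mill can only start once finish is done — holds.
deburr must be completed before mill — holds.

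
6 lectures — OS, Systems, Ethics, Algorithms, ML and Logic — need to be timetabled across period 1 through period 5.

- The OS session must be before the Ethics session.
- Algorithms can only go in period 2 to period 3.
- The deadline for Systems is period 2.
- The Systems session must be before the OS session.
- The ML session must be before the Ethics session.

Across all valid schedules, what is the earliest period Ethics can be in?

Precedence pushes Ethics to at least period 3.
Ethics at period 3 is achievable: Systems=period 1, OS=period 2, Algorithms=period 2, ML=period 1, Logic=period 1, Ethics=period 3.

period 3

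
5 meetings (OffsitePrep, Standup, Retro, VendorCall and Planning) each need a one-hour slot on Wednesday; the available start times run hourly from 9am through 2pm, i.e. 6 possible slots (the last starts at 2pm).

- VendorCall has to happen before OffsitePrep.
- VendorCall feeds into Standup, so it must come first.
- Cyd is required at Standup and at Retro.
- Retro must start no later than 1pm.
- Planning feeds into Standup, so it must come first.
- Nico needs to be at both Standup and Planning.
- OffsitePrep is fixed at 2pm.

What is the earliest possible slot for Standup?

Precedence pushes Standup to at least 10am.
Standup at 10am is achievable: VendorCall in 9am, Standup in 10am, Retro in 9am, Planning in 9am, OffsitePrep in 2pm.

10am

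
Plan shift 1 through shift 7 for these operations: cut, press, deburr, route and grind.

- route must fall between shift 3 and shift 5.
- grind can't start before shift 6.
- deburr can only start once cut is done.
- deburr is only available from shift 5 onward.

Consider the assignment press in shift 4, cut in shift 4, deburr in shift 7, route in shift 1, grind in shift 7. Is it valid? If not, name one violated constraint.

deburr is only available from shift 5 onward — holds.
route must fall between shift 3 and shift 5 — violated.
grind can't start before shift 6 — holds.
deburr can only start once cut is done — holds.

No — it violates: route must fall between shift 3 and shift 5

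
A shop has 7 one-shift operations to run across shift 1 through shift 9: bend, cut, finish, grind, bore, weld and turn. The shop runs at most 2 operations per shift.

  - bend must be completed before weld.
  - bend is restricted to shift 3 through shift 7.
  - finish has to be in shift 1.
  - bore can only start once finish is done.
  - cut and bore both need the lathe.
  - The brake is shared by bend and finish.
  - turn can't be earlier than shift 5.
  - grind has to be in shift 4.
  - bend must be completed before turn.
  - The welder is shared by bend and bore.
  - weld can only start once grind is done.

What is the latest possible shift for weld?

shift 9

Precedence pushes weld to at least shift 5.
weld at shift 9 is achievable: bore -> shift 2, bend -> shift 3, finish -> shift 1, cut -> shift 1, turn -> shift 5, weld -> shift 9, grind -> shift 4.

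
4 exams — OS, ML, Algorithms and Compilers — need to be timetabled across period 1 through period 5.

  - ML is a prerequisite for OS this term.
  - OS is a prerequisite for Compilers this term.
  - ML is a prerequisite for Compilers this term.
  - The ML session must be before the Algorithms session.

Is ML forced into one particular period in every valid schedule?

No

ML can be period 1 (e.g. Algorithms=period 2, ML=period 1, Compilers=period 3, OS=period 2) or period 2 (e.g. ML=period 2; OS=period 3; Algorithms=period 3; Compilers=period 4).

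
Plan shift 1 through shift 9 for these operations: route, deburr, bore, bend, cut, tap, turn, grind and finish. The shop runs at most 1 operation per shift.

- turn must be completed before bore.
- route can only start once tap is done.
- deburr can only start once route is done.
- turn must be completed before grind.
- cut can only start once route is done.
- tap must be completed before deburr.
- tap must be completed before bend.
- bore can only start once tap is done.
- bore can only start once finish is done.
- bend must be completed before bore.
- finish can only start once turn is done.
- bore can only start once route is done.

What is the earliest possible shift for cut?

Precedence pushes cut to at least shift 3.
cut at shift 3 is achievable: tap=shift 1, cut=shift 3, bend=shift 5, turn=shift 4, route=shift 2, bore=shift 7, grind=shift 9, deburr=shift 8, finish=shift 6.

shift 3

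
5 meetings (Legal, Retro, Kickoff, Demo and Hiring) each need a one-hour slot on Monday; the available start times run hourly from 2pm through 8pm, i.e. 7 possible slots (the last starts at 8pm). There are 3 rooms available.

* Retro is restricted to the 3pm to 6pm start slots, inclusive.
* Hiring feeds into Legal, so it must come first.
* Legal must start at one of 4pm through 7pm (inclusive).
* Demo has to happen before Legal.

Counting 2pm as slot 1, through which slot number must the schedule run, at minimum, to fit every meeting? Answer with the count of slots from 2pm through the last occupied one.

3 slots

The precedence chain requires at least 2 distinct slots.
With at most 3 per slot and 5 meetings, at least 2 slots are needed.
Legal can't be placed before 4pm — that is slot 3 counting from 2pm — so the schedule must run through at least 3 slots.
3 works (last occupied slot: 4pm): for example Retro in 3pm, Legal in 4pm, Kickoff in 2pm, Hiring in 2pm, Demo in 2pm.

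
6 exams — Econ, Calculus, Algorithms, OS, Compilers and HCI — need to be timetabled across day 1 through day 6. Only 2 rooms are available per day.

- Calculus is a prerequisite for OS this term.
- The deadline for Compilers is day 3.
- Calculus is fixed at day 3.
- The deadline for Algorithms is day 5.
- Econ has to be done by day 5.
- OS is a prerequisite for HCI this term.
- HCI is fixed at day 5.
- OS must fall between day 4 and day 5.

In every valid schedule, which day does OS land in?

Calculus is fixed at day 3 and must come before OS, so OS is at least day 4.
HCI is fixed at day 5 and must come after OS, so OS is at most day 4.
So OS must be day 4.

day 4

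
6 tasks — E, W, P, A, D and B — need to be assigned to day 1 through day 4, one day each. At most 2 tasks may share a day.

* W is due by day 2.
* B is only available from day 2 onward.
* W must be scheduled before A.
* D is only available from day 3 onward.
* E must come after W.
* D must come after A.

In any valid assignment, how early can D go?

D is available from day 3.
D at day 3 is achievable: B in day 2, E in day 3, A in day 2, W in day 1, P in day 1, D in day 3.

day 3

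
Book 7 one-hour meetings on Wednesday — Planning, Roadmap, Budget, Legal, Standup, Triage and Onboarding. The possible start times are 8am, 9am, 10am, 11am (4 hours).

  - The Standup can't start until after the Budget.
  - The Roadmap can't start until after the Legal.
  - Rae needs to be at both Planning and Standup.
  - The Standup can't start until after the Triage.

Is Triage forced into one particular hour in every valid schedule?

No

Triage can be 8am (e.g. Legal -> 8am; Planning -> 8am; Triage -> 8am; Standup -> 9am; Budget -> 8am; Onboarding -> 8am; Roadmap -> 9am) or 9am (e.g. Planning in 8am, Roadmap in 9am, Standup in 10am, Budget in 8am, Onboarding in 8am, Legal in 8am, Triage in 9am).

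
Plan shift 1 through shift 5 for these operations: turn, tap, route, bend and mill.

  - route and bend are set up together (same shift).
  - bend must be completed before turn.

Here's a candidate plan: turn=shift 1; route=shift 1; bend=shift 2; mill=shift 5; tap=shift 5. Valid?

Invalid. bend must be completed before turn.

bend must be completed before turn — violated.
route and bend are set up together (same shift) — violated.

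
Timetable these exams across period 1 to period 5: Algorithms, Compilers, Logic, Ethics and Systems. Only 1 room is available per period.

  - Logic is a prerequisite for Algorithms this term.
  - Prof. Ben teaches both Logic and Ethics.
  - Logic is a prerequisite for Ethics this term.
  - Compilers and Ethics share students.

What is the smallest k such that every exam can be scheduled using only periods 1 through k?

The precedence chain requires at least 2 distinct periods.
With at most 1 per period and 5 exams, at least 5 periods are needed.
5 works (last occupied period: period 5): for example Ethics=period 3; Systems=period 5; Logic=period 1; Compilers=period 4; Algorithms=period 2.

5 periods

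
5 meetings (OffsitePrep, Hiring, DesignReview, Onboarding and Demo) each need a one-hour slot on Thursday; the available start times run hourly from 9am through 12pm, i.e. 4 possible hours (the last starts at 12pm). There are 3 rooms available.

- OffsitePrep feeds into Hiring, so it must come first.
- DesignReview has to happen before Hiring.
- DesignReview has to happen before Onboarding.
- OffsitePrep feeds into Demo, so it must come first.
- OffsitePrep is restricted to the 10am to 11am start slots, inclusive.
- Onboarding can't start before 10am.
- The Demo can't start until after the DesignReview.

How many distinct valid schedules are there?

Splitting on OffsitePrep: it can be 10am (21), 11am (6). Listing each branch's schedules as (Hiring, DesignReview, Onboarding, Demo):
OffsitePrep=10am: (11am,9am,10am,11am) (11am,9am,10am,12pm) (11am,9am,11am,11am) (11am,9am,11am,12pm) (11am,9am,12pm,11am) (11am,9am,12pm,12pm) (11am,10am,11am,11am) (11am,10am,11am,12pm) (11am,10am,12pm,11am) (11am,10am,12pm,12pm) (12pm,9am,10am,11am) (12pm,9am,10am,12pm) (12pm,9am,11am,11am) (12pm,9am,11am,12pm) (12pm,9am,12pm,11am) (12pm,9am,12pm,12pm) (12pm,10am,11am,11am) (12pm,10am,11am,12pm) (12pm,10am,12pm,11am) (12pm,10am,12pm,12pm) (12pm,11am,12pm,12pm) — 21.
OffsitePrep=11am: (12pm,9am,10am,12pm) (12pm,9am,11am,12pm) (12pm,9am,12pm,12pm) (12pm,10am,11am,12pm) (12pm,10am,12pm,12pm) (12pm,11am,12pm,12pm) — 6.
Summing: 21 + 6 = 27.

27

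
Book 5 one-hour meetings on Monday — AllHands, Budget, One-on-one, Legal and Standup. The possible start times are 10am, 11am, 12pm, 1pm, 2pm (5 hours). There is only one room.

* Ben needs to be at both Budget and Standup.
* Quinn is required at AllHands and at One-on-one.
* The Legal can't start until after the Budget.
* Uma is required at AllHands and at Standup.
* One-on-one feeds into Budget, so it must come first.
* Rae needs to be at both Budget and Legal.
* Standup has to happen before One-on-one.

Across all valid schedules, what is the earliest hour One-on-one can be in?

11am

Precedence pushes One-on-one to at least 11am; downstream work caps One-on-one at 12pm.
One-on-one at 11am is achievable: Standup in 10am, Legal in 1pm, AllHands in 2pm, Budget in 12pm, One-on-one in 11am.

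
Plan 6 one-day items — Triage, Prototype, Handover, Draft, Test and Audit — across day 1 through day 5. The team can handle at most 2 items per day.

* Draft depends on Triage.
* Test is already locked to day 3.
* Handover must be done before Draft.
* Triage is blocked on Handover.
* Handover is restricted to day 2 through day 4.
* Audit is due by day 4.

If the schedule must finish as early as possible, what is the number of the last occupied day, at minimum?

The precedence chain requires at least 3 distinct days.
With at most 2 per day and 6 tasks, at least 3 days are needed.
Propagating the time windows through the other constraints, Draft can't land before day 4, so the schedule must run through at least day 4.
4 works (last occupied day: day 4): for example Triage in day 3; Draft in day 4; Audit in day 1; Prototype in day 1; Handover in day 2; Test in day 3.

day 4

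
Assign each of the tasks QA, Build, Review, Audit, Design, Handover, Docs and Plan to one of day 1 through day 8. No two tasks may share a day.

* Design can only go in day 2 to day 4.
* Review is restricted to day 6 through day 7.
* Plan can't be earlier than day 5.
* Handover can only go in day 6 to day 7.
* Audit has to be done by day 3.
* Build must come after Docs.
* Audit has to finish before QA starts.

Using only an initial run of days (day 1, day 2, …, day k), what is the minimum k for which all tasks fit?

8 days

The precedence chain requires at least 2 distinct days.
With at most 1 per day and 8 tasks, at least 8 days are needed.
Review can't be placed before day 6, so the schedule must run through at least day 6.
8 works (last occupied day: day 8): for example Audit in day 1, Design in day 2, Review in day 6, QA in day 3, Docs in day 4, Plan in day 5, Build in day 8, Handover in day 7.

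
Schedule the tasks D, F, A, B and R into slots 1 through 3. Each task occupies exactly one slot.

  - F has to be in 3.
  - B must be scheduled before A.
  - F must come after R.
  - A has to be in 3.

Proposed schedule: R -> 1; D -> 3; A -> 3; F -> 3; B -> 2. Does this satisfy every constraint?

Yes, all constraints hold

A has to be in 3 — holds.
B must be scheduled before A — holds.
F has to be in 3 — holds.
F must come after R — holds.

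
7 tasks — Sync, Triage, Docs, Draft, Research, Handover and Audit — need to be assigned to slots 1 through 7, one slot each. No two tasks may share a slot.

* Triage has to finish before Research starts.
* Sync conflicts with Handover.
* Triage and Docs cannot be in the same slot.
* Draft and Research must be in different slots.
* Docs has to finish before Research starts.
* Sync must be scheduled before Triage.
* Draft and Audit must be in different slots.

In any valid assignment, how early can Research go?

Precedence pushes Research to at least 3.
Research at 4 is achievable: Research -> 4; Docs -> 3; Sync -> 1; Draft -> 5; Handover -> 6; Audit -> 7; Triage -> 2.
Nothing earlier works — the conflict and capacity constraints rule out every slot before 4.

4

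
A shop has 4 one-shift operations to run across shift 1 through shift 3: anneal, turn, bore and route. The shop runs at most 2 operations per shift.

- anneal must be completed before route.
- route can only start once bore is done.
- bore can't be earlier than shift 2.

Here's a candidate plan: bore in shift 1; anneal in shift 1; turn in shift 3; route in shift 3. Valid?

No — it violates: bore can't be earlier than shift 2

route can only start once bore is done — holds.
anneal must be completed before route — holds.
The shop runs at most 2 operations per shift — holds.
bore can't be earlier than shift 2 — violated.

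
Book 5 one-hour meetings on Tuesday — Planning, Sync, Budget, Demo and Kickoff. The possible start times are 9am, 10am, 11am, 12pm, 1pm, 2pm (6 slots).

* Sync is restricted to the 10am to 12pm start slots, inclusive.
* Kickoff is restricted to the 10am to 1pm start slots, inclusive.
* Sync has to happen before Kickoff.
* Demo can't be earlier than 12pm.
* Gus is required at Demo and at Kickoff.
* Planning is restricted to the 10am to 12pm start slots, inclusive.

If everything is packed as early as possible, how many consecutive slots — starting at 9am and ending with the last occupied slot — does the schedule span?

The precedence chain requires at least 2 distinct slots.
Demo can't be placed before 12pm — that is slot 4 counting from 9am — so the schedule must run through at least 4 slots.
4 works (last occupied slot: 12pm): for example Kickoff=11am, Budget=9am, Sync=10am, Demo=12pm, Planning=10am.

4 slots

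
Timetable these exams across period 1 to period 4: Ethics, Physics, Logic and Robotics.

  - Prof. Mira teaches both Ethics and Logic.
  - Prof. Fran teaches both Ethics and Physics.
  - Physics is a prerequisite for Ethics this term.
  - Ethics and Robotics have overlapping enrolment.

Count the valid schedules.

Splitting on Ethics: it can be period 2 (9), period 3 (18), period 4 (27). Listing each branch's schedules as (Physics, Logic, Robotics) by period number:
Ethics=period 2: (1,1,1) (1,1,3) (1,1,4) (1,3,1) (1,3,3) (1,3,4) (1,4,1) (1,4,3) (1,4,4) — 9.
Ethics=period 3: (1,1,1) (1,1,2) (1,1,4) (1,2,1) (1,2,2) (1,2,4) (1,4,1) (1,4,2) (1,4,4) (2,1,1) (2,1,2) (2,1,4) (2,2,1) (2,2,2) (2,2,4) (2,4,1) (2,4,2) (2,4,4) — 18.
Ethics=period 4: (1,1,1) (1,1,2) (1,1,3) (1,2,1) (1,2,2) (1,2,3) (1,3,1) (1,3,2) (1,3,3) (2,1,1) (2,1,2) (2,1,3) (2,2,1) (2,2,2) (2,2,3) (2,3,1) (2,3,2) (2,3,3) (3,1,1) (3,1,2) (3,1,3) (3,2,1) (3,2,2) (3,2,3) (3,3,1) (3,3,2) (3,3,3) — 27.
Summing: 9 + 18 + 27 = 54.

54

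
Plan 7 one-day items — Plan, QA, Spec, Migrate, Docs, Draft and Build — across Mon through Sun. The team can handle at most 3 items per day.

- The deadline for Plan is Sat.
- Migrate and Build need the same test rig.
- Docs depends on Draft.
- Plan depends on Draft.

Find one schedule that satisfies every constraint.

Build in Wed; QA in Mon; Draft in Mon; Docs in Tue; Migrate in Tue; Spec in Mon; Plan in Tue

Checking: Draft(Mon) before Docs(Tue); Draft(Mon) before Plan(Tue); Migrate(Tue) != Build(Wed); Plan=Tue in [Mon,Sat]; max 3 per day (cap 3).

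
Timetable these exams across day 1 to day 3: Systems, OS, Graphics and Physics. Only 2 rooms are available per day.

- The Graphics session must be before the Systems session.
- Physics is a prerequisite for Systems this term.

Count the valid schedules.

12

Splitting on Systems: it can be day 2 (2), day 3 (10). Listing each branch's schedules as (OS, Graphics, Physics) by day number:
Systems=day 2: (2,1,1) (3,1,1) — 2.
Systems=day 3: (1,1,2) (1,2,1) (1,2,2) (2,1,1) (2,1,2) (2,2,1) (3,1,1) (3,1,2) (3,2,1) (3,2,2) — 10.
Summing: 2 + 10 = 12.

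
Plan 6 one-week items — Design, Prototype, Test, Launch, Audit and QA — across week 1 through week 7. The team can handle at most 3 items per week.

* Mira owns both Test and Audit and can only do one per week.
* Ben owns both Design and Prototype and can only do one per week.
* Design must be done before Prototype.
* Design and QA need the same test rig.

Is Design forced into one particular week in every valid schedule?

Design can be week 1 (e.g. QA -> week 2; Prototype -> week 2; Design -> week 1; Test -> week 1; Launch -> week 1; Audit -> week 2) or week 2 (e.g. Test=week 1, Design=week 2, Prototype=week 3, Audit=week 2, QA=week 1, Launch=week 1).

No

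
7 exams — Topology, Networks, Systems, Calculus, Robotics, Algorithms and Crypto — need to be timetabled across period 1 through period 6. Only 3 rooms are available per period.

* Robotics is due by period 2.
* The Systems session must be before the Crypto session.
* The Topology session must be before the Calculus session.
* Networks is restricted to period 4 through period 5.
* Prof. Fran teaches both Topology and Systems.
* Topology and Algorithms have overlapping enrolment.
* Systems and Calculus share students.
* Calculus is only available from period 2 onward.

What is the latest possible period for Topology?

period 5

Downstream work caps Topology at period 5.
Topology at period 5 is achievable: Topology -> period 5, Algorithms -> period 1, Networks -> period 4, Crypto -> period 2, Calculus -> period 6, Robotics -> period 1, Systems -> period 1.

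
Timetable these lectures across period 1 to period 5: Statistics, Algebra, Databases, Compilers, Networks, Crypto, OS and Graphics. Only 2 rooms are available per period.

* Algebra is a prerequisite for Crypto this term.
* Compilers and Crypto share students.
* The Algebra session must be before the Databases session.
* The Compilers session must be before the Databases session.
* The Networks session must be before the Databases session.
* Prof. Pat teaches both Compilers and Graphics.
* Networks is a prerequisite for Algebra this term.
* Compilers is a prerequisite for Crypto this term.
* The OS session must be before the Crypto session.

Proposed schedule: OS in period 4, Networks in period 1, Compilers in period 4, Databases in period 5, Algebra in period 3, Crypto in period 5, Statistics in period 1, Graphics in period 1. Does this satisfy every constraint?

Invalid. Only 2 rooms are available per period.

The Networks session must be before the Databases session — holds.
The OS session must be before the Crypto session — holds.
The Compilers session must be before the Databases session — holds.
Only 2 rooms are available per period — violated.
Compilers is a prerequisite for Crypto this term — holds.
The Algebra session must be before the Databases session — holds.
Networks is a prerequisite for Algebra this term — holds.
Prof. Pat teaches both Compilers and Graphics — holds.
Algebra is a prerequisite for Crypto this term — holds.
Compilers and Crypto share students — holds.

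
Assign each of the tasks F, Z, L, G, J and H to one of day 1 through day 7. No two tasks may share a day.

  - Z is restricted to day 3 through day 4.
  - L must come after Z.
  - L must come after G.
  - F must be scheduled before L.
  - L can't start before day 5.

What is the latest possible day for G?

day 6

Downstream work caps G at day 6.
G at day 6 is achievable: L in day 7, Z in day 3, F in day 1, G in day 6, J in day 2, H in day 4.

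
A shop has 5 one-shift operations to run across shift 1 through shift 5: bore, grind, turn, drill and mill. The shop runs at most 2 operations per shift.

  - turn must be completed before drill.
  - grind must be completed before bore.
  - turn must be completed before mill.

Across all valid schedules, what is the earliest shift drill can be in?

Precedence pushes drill to at least shift 2.
drill at shift 2 is achievable: bore=shift 2, mill=shift 3, drill=shift 2, grind=shift 1, turn=shift 1.

shift 2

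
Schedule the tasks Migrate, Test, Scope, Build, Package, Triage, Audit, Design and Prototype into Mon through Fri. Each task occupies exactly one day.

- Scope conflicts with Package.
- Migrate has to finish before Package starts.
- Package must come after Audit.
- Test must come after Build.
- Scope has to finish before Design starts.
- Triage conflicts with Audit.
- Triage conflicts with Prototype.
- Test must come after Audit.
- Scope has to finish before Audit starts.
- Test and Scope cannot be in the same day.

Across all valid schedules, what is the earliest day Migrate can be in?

Mon

Downstream work caps Migrate at Thu.
Migrate at Mon is achievable: Triage in Mon; Audit in Tue; Build in Mon; Test in Wed; Prototype in Tue; Migrate in Mon; Scope in Mon; Package in Wed; Design in Tue.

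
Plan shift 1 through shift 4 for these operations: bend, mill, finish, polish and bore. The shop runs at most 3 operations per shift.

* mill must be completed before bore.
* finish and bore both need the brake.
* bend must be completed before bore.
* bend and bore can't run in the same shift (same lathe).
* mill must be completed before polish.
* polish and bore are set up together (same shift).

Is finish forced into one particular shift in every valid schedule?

finish can be shift 1 (e.g. bore -> shift 2, mill -> shift 1, polish -> shift 2, finish -> shift 1, bend -> shift 1) or shift 2 (e.g. bore in shift 3, polish in shift 3, mill in shift 1, bend in shift 1, finish in shift 2).

No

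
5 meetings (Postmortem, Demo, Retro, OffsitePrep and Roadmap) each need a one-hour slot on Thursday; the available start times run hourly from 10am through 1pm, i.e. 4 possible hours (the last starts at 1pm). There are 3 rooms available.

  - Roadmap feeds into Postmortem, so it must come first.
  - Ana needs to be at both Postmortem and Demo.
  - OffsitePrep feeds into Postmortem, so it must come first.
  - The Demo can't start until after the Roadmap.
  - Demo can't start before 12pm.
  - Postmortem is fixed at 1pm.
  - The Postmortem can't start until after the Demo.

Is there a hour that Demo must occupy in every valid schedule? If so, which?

Demo's window is 12pm–1pm.
Postmortem is fixed at 1pm, and Demo can't share a hour with Postmortem.
So Demo must be 12pm.

12pm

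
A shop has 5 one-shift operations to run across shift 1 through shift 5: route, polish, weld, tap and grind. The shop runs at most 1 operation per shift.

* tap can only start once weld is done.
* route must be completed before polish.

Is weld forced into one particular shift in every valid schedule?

No

weld can be shift 1 (e.g. polish in shift 3; tap in shift 4; grind in shift 5; route in shift 2; weld in shift 1) or shift 2 (e.g. polish=shift 3; grind=shift 5; tap=shift 4; weld=shift 2; route=shift 1).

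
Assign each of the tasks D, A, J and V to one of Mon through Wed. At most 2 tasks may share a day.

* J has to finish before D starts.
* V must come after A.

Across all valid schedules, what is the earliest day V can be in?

Tue

Precedence pushes V to at least Tue.
V at Tue is achievable: V=Tue; J=Mon; D=Tue; A=Mon.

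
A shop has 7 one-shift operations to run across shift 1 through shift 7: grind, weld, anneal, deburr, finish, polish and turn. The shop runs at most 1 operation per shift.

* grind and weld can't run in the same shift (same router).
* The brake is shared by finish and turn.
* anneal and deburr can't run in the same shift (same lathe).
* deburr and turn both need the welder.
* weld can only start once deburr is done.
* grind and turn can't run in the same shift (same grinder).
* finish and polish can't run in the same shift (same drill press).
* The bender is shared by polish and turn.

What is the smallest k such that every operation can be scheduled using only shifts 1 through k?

7

The precedence chain requires at least 2 distinct shifts.
With at most 1 per shift and 7 operations, at least 7 shifts are needed.
7 works (last occupied shift: shift 7): for example weld in shift 2, grind in shift 3, anneal in shift 4, deburr in shift 1, polish in shift 6, turn in shift 7, finish in shift 5.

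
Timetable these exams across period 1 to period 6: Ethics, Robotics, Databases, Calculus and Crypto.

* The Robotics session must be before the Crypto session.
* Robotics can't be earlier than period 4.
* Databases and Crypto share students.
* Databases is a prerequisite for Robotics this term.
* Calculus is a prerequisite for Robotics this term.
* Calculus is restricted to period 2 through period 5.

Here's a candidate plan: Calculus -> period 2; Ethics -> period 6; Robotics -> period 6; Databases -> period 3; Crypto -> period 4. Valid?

Robotics can't be earlier than period 4 — holds.
Databases and Crypto share students — holds.
Calculus is restricted to period 2 through period 5 — holds.
Databases is a prerequisite for Robotics this term — holds.
The Robotics session must be before the Crypto session — violated.
Calculus is a prerequisite for Robotics this term — holds.

Invalid. The Robotics session must be before the Crypto session.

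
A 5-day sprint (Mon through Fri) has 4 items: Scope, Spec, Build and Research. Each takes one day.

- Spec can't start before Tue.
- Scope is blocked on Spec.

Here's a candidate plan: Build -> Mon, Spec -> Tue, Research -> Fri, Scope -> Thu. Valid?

Yes

Scope is blocked on Spec — holds.
Spec can't start before Tue — holds.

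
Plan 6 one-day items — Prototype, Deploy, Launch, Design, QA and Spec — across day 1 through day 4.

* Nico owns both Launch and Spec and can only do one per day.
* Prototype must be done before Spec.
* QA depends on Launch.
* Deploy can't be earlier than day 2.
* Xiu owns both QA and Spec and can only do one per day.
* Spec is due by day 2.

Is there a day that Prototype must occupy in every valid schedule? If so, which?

Downstream work caps Prototype at day 1.
So Prototype is pinned to day 1.

day 1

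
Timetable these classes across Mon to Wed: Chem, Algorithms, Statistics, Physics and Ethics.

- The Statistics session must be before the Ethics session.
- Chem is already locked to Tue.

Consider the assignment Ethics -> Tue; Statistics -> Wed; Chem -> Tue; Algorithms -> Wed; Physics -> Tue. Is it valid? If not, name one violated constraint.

Invalid. The Statistics session must be before the Ethics session.

The Statistics session must be before the Ethics session — violated.
Chem is already locked to Tue — holds.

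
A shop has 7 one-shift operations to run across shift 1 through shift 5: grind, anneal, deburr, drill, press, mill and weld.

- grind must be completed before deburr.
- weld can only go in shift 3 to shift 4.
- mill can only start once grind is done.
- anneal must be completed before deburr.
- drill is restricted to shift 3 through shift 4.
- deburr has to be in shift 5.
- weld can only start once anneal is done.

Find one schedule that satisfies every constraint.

drill in shift 3, weld in shift 3, deburr in shift 5, mill in shift 2, press in shift 1, anneal in shift 1, grind in shift 1

Checking: grind(shift 1) before deburr(shift 5); anneal(shift 1) before deburr(shift 5); grind(shift 1) before mill(shift 2); anneal(shift 1) before weld(shift 3); weld=shift 3 in [shift 3,shift 4]; deburr=shift 5 in [shift 5,shift 5]; drill=shift 3 in [shift 3,shift 4].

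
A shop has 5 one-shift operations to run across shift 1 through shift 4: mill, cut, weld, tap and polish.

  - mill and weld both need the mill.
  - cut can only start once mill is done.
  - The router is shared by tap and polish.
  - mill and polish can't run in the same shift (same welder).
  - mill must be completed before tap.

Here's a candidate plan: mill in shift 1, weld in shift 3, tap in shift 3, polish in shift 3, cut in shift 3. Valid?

No. The router is shared by tap and polish is not satisfied.

The router is shared by tap and polish — violated.
cut can only start once mill is done — holds.
mill and weld both need the mill — holds.
mill must be completed before tap — holds.
mill and polish can't run in the same shift (same welder) — holds.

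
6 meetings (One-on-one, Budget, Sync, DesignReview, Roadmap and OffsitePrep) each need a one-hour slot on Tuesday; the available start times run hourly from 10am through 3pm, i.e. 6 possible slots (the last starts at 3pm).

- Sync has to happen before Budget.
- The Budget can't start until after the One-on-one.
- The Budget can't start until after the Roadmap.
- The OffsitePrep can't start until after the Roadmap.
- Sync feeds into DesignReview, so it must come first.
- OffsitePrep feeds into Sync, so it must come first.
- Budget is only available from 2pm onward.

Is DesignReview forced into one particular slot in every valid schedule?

No

DesignReview can be 1pm (e.g. Budget -> 2pm; DesignReview -> 1pm; Roadmap -> 10am; One-on-one -> 10am; OffsitePrep -> 11am; Sync -> 12pm) or 2pm (e.g. One-on-one -> 10am, Sync -> 12pm, Budget -> 2pm, DesignReview -> 2pm, Roadmap -> 10am, OffsitePrep -> 11am).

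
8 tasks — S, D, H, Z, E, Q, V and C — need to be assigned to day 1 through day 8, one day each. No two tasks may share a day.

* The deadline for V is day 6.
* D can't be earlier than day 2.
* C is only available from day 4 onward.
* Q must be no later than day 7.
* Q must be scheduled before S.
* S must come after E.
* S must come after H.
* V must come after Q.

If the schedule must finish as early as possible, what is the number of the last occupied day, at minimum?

The precedence chain requires at least 2 distinct days.
With at most 1 per day and 8 tasks, at least 8 days are needed.
C can't be placed before day 4, so the schedule must run through at least day 4.
8 works (last occupied day: day 8): for example H=day 5; S=day 7; Z=day 8; E=day 6; V=day 2; C=day 4; Q=day 1; D=day 3.

8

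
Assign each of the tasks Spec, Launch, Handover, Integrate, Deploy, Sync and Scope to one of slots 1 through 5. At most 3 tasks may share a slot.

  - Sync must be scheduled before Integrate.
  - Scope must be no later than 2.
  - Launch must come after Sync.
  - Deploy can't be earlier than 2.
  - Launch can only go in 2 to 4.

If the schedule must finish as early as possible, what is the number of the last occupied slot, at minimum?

slot 3

The precedence chain requires at least 2 distinct slots.
With at most 3 per slot and 7 tasks, at least 3 slots are needed.
3 works (last occupied slot: 3): for example Scope=1; Handover=3; Integrate=2; Launch=2; Deploy=2; Sync=1; Spec=1.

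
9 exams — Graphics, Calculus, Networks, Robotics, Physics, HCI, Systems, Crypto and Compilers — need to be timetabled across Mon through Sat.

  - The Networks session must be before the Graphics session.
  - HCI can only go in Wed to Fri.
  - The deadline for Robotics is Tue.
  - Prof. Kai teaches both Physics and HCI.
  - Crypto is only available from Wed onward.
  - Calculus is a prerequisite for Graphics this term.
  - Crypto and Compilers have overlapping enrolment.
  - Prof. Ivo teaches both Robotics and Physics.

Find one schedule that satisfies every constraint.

Graphics=Tue; Systems=Mon; Compilers=Mon; Networks=Mon; HCI=Wed; Physics=Tue; Robotics=Mon; Calculus=Mon; Crypto=Wed

Checking: Calculus(Mon) before Graphics(Tue); Networks(Mon) before Graphics(Tue); Crypto(Wed) != Compilers(Mon); Robotics(Mon) != Physics(Tue); Physics(Tue) != HCI(Wed); HCI=Wed in [Wed,Fri]; Robotics=Mon in [Mon,Tue]; Crypto=Wed in [Wed,Sat].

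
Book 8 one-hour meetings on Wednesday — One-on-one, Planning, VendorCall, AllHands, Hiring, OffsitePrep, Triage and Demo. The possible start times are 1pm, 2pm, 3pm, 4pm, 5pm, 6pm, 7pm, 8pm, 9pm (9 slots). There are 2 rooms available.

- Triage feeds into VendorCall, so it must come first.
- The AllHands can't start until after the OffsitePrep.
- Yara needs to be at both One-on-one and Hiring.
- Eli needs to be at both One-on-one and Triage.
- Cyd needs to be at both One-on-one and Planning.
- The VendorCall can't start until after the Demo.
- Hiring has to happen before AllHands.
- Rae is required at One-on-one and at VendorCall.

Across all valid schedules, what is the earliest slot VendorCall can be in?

Precedence pushes VendorCall to at least 2pm.
VendorCall at 2pm is achievable: One-on-one=3pm, Planning=4pm, Hiring=2pm, Demo=1pm, AllHands=4pm, VendorCall=2pm, Triage=1pm, OffsitePrep=3pm.

2pm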